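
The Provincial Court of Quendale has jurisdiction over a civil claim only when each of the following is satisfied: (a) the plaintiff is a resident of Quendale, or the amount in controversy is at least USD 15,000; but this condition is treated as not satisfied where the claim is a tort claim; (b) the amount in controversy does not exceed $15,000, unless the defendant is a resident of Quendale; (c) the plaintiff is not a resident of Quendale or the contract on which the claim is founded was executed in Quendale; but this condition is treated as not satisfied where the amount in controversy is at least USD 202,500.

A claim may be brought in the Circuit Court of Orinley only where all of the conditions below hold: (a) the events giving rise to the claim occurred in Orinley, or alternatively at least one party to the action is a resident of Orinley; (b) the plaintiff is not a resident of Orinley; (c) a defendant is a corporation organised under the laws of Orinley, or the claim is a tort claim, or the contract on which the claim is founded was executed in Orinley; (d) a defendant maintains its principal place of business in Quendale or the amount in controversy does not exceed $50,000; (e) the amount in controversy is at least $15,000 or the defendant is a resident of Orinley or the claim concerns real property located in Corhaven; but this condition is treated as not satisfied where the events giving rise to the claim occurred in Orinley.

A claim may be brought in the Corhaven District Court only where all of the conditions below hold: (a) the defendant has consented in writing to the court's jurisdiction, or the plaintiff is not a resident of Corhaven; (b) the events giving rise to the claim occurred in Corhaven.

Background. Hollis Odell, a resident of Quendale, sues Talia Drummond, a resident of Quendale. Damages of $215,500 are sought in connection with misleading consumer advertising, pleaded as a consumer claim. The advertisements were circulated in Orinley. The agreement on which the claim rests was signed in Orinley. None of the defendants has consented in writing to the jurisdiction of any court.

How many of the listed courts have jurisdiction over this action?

0

The Provincial Court of Quendale:
  (a) The plaintiff resides in Quendale, so this disjunct is met. And the carve-out is inapplicable — the claim is a consumer claim, not a tort claim. Met.
  (b) The amount in controversy is $215,500, above the $15,000 ceiling. The proviso rescues it, though: the defendant resides in Quendale. Condition met.
  (c) The plaintiff resides in Quendale; the contract was executed in Orinley, not Quendale — none of the alternatives is met. Fails.
  → The court lacks jurisdiction.
The Circuit Court of Orinley:
  (a) The operative events occurred in Orinley, so this disjunct is met. Condition met.
  (b) The plaintiff resides in Quendale, which is not Orinley. Satisfied.
  (c) The contract was executed in Orinley — that alternative is enough. Condition met.
  (d) No defendant is a corporation; the amount in controversy is 215,500 dollars, above the 50,000 dollars ceiling — every alternative fails. Not satisfied.
  (e) The amount in controversy is 215,500 dollars, which meets the USD 15,000 floor, so one alternative holds. But the operative events occurred in Orinley, triggering the carve-out and defeating this condition. Not met.
  → No jurisdiction.
The Corhaven District Court:
  (a) The plaintiff resides in Quendale, which is not Corhaven, which satisfies one of the alternatives. Met.
  (b) The operative events occurred in Orinley, not Corhaven. Fails.
  → At least one condition fails; no jurisdiction.
No court satisfies all of its conditions.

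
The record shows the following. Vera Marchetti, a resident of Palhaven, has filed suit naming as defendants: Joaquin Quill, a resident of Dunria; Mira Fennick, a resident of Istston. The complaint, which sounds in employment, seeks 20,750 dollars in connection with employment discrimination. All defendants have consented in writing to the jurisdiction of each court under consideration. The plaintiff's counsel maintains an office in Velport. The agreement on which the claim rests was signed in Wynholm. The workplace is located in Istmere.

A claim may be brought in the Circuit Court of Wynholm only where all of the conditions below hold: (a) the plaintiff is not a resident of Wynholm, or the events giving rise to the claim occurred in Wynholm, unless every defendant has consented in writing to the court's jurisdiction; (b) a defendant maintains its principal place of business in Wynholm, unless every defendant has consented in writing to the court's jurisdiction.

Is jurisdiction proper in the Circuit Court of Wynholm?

The Circuit Court of Wynholm:
  (a) The plaintiff resides in Palhaven, which is not Wynholm, which satisfies one of the alternatives. Satisfied.
  (b) No defendant is a corporation. However, every defendant has filed written consent, so the 'unless' proviso supplies this condition. Satisfied.
  → All conditions met; jurisdiction exists.

Yes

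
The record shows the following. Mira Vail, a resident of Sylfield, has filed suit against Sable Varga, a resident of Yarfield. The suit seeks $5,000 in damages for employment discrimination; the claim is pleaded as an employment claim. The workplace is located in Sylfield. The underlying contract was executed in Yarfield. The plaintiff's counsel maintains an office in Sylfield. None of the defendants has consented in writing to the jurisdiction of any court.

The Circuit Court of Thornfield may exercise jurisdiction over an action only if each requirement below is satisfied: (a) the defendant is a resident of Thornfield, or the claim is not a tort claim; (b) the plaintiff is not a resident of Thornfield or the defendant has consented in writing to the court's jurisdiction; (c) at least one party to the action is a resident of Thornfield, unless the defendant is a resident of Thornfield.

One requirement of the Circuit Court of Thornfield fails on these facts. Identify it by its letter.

(c)

The Circuit Court of Thornfield:
  (a) The claim is an employment claim, not a tort claim, which satisfies one of the alternatives. Met.
  (b) The plaintiff resides in Sylfield, which is not Thornfield, which satisfies one of the alternatives. Met.
  (c) No party resides in Thornfield. Nor does the 'unless' clause help: the defendant resides in Yarfield, not Thornfield. Condition not met.
Only condition (c) fails.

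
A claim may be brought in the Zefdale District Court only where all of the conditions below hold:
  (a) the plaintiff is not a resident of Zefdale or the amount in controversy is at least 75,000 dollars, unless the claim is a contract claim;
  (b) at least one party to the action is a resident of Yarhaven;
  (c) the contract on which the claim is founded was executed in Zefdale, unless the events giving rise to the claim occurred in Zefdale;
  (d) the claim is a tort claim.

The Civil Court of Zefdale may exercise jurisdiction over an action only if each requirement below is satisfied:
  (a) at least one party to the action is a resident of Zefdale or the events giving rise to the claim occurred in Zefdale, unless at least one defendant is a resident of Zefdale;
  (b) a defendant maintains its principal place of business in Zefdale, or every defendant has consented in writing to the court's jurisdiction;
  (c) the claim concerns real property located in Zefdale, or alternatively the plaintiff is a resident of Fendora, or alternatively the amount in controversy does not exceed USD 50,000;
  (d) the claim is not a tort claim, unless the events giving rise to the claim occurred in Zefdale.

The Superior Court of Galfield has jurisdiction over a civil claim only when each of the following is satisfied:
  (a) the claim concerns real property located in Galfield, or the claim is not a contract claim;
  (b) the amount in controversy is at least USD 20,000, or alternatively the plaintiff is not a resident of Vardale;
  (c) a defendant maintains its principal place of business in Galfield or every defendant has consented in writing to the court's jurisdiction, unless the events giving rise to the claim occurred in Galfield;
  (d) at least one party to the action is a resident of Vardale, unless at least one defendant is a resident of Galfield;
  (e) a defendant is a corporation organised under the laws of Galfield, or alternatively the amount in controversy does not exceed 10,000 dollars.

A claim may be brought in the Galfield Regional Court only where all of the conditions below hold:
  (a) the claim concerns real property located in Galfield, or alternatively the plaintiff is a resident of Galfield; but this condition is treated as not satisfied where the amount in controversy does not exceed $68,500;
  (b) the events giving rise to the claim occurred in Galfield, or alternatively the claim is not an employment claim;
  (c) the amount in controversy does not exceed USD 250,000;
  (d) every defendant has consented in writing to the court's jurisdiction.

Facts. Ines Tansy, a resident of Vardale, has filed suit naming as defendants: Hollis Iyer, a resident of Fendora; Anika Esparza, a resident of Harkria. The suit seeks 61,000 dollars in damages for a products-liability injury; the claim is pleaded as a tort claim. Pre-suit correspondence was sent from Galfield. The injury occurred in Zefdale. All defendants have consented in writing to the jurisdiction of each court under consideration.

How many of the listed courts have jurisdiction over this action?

The Zefdale District Court:
  (a) The plaintiff resides in Vardale, which is not Zefdale — that alternative is enough. Condition met.
  (b) No party resides in Yarhaven. Not satisfied.
  (c) No contract (and hence no place of execution) is alleged. The proviso rescues it, though: the operative events occurred in Zefdale. Condition met.
  (d) The claim is a tort claim. Met.
  → At least one condition fails; no jurisdiction.
The Civil Court of Zefdale:
  (a) The operative events occurred in Zefdale, so this disjunct is met. Condition met.
  (b) Every defendant has filed written consent — that alternative is enough. Satisfied.
  (c) The claim does not concern real property; the plaintiff resides in Vardale, not Fendora; the amount in controversy is 61,000 dollars, above the $50,000 ceiling — none of the alternatives is met. Not satisfied.
  (d) The claim is a tort claim. The proviso rescues it, though: the operative events occurred in Zefdale. Satisfied.
  → No jurisdiction.
The Superior Court of Galfield:
  (a) The claim is a tort claim, not a contract claim, which satisfies one of the alternatives. Condition met.
  (b) The amount in controversy is $61,000, which meets the 20,000 dollars floor, so this disjunct is met. Met.
  (c) Every defendant has filed written consent, so one alternative holds. Met.
  (d) Ines Tansy resides in Vardale. Satisfied.
  (e) No defendant is a corporation; the amount in controversy is USD 61,000, above the 10,000 dollars ceiling — none of the alternatives is met. Not satisfied.
  → No jurisdiction.
The Galfield Regional Court:
  (a) The claim does not concern real property; the plaintiff resides in Vardale, not Galfield — none of the alternatives is met. Not satisfied.
  (b) The claim is a tort claim, not an employment claim, which satisfies one of the alternatives. Condition met.
  (c) The amount in controversy is 61,000 dollars, within the 250,000 dollars ceiling. Met.
  (d) Every defendant has filed written consent. Satisfied.
  → No jurisdiction.
No court satisfies all of its conditions.

0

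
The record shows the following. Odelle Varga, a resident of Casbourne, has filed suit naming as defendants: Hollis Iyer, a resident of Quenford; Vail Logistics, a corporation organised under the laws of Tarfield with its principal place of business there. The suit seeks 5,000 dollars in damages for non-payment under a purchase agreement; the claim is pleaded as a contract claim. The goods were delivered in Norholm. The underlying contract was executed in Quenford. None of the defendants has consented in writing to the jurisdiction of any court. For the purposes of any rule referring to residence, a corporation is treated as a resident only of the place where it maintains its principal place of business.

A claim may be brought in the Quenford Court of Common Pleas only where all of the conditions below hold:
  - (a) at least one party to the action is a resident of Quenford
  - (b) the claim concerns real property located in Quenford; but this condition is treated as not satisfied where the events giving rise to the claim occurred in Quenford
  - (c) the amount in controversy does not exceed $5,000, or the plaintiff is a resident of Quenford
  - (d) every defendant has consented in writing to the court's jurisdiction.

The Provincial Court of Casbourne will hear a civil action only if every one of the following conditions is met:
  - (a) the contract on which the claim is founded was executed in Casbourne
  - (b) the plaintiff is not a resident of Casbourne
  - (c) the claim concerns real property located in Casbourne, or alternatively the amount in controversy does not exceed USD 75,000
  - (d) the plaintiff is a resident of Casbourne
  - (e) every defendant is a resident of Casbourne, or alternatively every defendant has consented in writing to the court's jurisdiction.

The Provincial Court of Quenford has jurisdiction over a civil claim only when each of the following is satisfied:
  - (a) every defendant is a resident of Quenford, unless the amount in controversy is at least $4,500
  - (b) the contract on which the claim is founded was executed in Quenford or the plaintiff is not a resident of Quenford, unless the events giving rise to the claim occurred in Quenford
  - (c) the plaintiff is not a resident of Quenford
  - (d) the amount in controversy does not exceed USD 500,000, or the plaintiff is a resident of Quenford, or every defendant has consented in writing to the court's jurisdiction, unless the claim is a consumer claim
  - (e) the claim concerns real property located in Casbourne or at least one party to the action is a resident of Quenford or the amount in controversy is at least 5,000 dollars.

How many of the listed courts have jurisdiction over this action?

The Quenford Court of Common Pleas:
  (a) Hollis Iyer resides in Quenford. Satisfied.
  (b) The claim does not concern real property. Not satisfied.
  (c) The amount in controversy is 5,000 dollars, within the 5,000 dollars ceiling, which satisfies one of the alternatives. Condition met.
  (d) No such written consent has been filed. Condition not met.
  → No jurisdiction.
The Provincial Court of Casbourne:
  (a) The contract was executed in Quenford, not Casbourne. Fails.
  (b) The plaintiff resides in Casbourne. Fails.
  (c) The amount in controversy is $5,000, within the 75,000 dollars ceiling, so one alternative holds. Condition met.
  (d) The plaintiff resides in Casbourne. Met.
  (e) The defendants reside as follows — Hollis Iyer in Quenford, Vail Logistics in Tarfield — not all in Casbourne; no such written consent has been filed — no alternative holds. Fails.
  → The court lacks jurisdiction.
The Provincial Court of Quenford:
  (a) The defendants reside as follows — Hollis Iyer in Quenford, Vail Logistics in Tarfield — not all in Quenford. However, the amount in controversy is USD 5,000, which meets the $4,500 floor, so the 'unless' proviso supplies this condition. Met.
  (b) The contract was executed in Quenford, so one alternative holds. Met.
  (c) The plaintiff resides in Casbourne, which is not Quenford. Satisfied.
  (d) The amount in controversy is $5,000, within the 500,000 dollars ceiling — that alternative is enough. Met.
  (e) Hollis Iyer resides in Quenford, so one alternative holds. Met.
  → Every requirement is satisfied — jurisdiction.
Courts with jurisdiction: the Provincial Court of Quenford — 1 in total.

1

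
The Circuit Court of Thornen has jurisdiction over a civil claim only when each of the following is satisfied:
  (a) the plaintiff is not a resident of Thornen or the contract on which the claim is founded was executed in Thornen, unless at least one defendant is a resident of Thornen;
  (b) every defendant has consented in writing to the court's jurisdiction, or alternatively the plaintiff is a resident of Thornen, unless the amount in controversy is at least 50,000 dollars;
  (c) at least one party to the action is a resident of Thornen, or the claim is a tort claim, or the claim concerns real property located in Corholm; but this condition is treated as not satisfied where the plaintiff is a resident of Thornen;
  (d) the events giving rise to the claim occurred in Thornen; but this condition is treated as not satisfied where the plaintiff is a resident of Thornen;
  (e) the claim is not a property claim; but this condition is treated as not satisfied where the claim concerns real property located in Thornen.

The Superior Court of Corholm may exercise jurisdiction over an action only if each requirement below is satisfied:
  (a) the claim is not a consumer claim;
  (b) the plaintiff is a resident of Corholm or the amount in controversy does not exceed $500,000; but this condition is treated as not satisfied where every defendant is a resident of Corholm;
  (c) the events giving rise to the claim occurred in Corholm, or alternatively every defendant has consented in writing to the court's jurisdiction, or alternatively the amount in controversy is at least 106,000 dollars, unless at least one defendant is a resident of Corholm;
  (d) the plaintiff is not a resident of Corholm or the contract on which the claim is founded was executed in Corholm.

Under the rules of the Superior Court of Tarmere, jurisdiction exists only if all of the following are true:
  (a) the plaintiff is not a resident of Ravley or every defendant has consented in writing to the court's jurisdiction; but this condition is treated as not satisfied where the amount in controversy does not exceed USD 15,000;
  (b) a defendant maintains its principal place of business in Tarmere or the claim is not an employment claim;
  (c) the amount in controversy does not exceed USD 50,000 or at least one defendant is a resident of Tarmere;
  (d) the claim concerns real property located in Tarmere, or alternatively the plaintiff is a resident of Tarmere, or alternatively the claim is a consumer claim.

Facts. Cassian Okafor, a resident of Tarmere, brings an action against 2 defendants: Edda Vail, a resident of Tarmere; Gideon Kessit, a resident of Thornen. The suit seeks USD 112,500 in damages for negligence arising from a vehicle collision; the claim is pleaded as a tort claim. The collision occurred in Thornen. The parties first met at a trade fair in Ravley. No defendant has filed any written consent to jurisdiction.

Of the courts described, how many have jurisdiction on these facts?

The Circuit Court of Thornen:
  (a) The plaintiff resides in Tarmere, which is not Thornen, so this disjunct is met. Condition met.
  (b) No such written consent has been filed; the plaintiff resides in Tarmere, not Thornen — none of the alternatives is met. However, the amount in controversy is USD 112,500, which meets the 50,000 dollars floor, so the 'unless' proviso supplies this condition. Met.
  (c) Gideon Kessit resides in Thornen, so this disjunct is met. The exception is not triggered, since the plaintiff resides in Tarmere, not Thornen. Met.
  (d) The operative events occurred in Thornen. And the carve-out is inapplicable — the plaintiff resides in Tarmere, not Thornen. Condition met.
  (e) The claim is a tort claim, not a property claim. The carve-out does not apply: the claim does not concern real property. Condition met.
  → Every requirement is satisfied — jurisdiction.
The Superior Court of Corholm:
  (a) The claim is a tort claim, not a consumer claim. Satisfied.
  (b) The amount in controversy is USD 112,500, within the 500,000 dollars ceiling, so this disjunct is met. The exception is not triggered, since the defendants reside as follows — Edda Vail in Tarmere, Gideon Kessit in Thornen — not all in Corholm. Condition met.
  (c) The amount in controversy is 112,500 dollars, which meets the 106,000 dollars floor, which satisfies one of the alternatives. Condition met.
  (d) The plaintiff resides in Tarmere, which is not Corholm — that alternative is enough. Condition met.
  → The court has jurisdiction.
The Superior Court of Tarmere:
  (a) The plaintiff resides in Tarmere, which is not Ravley, so this disjunct is met. The carve-out does not apply: the amount in controversy is $112,500, above the $15,000 ceiling. Condition met.
  (b) The claim is a tort claim, not an employment claim — that alternative is enough. Met.
  (c) Edda Vail resides in Tarmere, so one alternative holds. Condition met.
  (d) The plaintiff resides in Tarmere, so this disjunct is met. Condition met.
  → Every requirement is satisfied — jurisdiction.
Courts with jurisdiction: the Circuit Court of Thornen, the Superior Court of Corholm, the Superior Court of Tarmere — 3 in total.

3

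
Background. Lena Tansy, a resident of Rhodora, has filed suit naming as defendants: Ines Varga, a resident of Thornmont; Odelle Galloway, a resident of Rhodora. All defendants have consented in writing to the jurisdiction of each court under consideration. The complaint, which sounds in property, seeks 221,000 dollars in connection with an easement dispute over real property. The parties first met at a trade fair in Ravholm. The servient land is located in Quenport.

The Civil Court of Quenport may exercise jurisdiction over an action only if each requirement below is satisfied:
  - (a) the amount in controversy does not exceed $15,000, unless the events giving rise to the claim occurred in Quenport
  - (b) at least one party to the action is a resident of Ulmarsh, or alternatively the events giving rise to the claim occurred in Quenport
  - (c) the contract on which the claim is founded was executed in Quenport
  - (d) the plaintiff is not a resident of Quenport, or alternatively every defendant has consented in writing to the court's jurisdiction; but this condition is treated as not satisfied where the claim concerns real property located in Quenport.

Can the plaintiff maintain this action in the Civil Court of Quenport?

No

The Civil Court of Quenport:
  (a) The amount in controversy is 221,000 dollars, above the 15,000 dollars ceiling. The proviso rescues it, though: the operative events occurred in Quenport. Satisfied.
  (b) The operative events occurred in Quenport, which satisfies one of the alternatives. Met.
  (c) No contract (and hence no place of execution) is alleged. Not satisfied.
  (d) The plaintiff resides in Rhodora, which is not Quenport, so this disjunct is met. However, the property lies in Quenport, which falls within the stated exception and so defeats the condition. Not satisfied.
  → No jurisdiction.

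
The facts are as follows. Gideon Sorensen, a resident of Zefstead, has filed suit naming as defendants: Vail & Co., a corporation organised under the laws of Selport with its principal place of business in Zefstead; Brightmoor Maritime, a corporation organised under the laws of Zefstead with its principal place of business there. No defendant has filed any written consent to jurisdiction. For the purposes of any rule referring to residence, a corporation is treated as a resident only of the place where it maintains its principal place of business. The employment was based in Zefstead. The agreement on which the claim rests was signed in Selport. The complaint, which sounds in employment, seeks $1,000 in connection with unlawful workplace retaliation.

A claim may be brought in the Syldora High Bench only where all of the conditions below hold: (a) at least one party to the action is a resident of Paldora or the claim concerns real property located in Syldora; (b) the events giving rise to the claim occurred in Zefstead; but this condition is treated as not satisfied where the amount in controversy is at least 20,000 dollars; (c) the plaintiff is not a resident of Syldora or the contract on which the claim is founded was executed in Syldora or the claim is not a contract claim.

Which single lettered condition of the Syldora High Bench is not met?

(a)

The Syldora High Bench:
  (a) No party resides in Paldora; the claim does not concern real property — every alternative fails. Not satisfied.
  (b) The operative events occurred in Zefstead. And the carve-out is inapplicable — the amount in controversy is 1,000 dollars, below the 20,000 dollars floor. Satisfied.
  (c) The plaintiff resides in Zefstead, which is not Syldora — that alternative is enough. Condition met.
Only condition (a) fails.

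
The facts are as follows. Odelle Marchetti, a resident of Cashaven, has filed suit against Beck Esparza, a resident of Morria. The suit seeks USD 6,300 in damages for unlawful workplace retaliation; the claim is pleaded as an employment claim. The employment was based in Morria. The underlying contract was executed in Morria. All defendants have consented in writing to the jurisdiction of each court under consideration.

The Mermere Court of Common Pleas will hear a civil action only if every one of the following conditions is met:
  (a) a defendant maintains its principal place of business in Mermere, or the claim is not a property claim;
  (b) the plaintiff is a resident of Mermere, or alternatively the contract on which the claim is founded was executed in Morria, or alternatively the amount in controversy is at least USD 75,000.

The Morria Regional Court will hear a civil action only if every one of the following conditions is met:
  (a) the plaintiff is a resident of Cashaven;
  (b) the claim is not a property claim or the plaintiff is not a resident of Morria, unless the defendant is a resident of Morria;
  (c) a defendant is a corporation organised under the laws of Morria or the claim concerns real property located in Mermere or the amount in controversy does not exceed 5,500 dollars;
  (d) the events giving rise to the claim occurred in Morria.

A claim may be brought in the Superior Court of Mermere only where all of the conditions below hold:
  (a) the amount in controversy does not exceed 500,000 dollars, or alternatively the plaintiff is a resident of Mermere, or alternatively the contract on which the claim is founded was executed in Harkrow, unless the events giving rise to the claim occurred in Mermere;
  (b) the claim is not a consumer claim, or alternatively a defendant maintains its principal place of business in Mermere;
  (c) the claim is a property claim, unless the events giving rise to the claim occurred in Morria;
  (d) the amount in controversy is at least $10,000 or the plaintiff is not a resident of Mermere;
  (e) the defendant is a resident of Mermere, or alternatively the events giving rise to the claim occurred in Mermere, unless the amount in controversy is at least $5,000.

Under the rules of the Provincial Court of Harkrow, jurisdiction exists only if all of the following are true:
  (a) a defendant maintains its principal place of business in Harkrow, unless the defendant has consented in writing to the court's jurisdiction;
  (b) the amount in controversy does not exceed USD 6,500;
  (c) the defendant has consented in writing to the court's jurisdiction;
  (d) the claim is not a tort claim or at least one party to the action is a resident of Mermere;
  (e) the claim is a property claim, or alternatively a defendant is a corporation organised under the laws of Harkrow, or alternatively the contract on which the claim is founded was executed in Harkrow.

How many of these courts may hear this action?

The Mermere Court of Common Pleas:
  (a) The claim is an employment claim, not a property claim, which satisfies one of the alternatives. Condition met.
  (b) The contract was executed in Morria, so one alternative holds. Condition met.
  → Every requirement is satisfied — jurisdiction.
The Morria Regional Court:
  (a) The plaintiff resides in Cashaven. Condition met.
  (b) The claim is an employment claim, not a property claim, so one alternative holds. Met.
  (c) No defendant is a corporation; the claim does not concern real property; the amount in controversy is USD 6,300, above the USD 5,500 ceiling — none of the alternatives is met. Not met.
  (d) The operative events occurred in Morria. Met.
  → The court lacks jurisdiction.
The Superior Court of Mermere:
  (a) The amount in controversy is USD 6,300, within the USD 500,000 ceiling, so this disjunct is met. Condition met.
  (b) The claim is an employment claim, not a consumer claim, so this disjunct is met. Condition met.
  (c) The claim is an employment claim, not a property claim. But the operative events occurred in Morria, and the 'unless' clause therefore excuses the requirement. Condition met.
  (d) The plaintiff resides in Cashaven, which is not Mermere, so one alternative holds. Condition met.
  (e) The defendant resides in Morria, not Mermere; the operative events occurred in Morria, not Mermere — no alternative holds. But the amount in controversy is $6,300, which meets the $5,000 floor, and the 'unless' clause therefore excuses the requirement. Met.
  → Jurisdiction lies.
The Provincial Court of Harkrow:
  (a) No defendant is a corporation. However, every defendant has filed written consent, so the 'unless' proviso supplies this condition. Satisfied.
  (b) The amount in controversy is USD 6,300, within the $6,500 ceiling. Condition met.
  (c) Every defendant has filed written consent. Met.
  (d) The claim is an employment claim, not a tort claim, so this disjunct is met. Met.
  (e) The claim is an employment claim, not a property claim; no defendant is a corporation; the contract was executed in Morria, not Harkrow — none of the alternatives is met. Condition not met.
  → Not every requirement is met — no jurisdiction.
Courts with jurisdiction: the Mermere Court of Common Pleas, the Superior Court of Mermere — 2 in total.

2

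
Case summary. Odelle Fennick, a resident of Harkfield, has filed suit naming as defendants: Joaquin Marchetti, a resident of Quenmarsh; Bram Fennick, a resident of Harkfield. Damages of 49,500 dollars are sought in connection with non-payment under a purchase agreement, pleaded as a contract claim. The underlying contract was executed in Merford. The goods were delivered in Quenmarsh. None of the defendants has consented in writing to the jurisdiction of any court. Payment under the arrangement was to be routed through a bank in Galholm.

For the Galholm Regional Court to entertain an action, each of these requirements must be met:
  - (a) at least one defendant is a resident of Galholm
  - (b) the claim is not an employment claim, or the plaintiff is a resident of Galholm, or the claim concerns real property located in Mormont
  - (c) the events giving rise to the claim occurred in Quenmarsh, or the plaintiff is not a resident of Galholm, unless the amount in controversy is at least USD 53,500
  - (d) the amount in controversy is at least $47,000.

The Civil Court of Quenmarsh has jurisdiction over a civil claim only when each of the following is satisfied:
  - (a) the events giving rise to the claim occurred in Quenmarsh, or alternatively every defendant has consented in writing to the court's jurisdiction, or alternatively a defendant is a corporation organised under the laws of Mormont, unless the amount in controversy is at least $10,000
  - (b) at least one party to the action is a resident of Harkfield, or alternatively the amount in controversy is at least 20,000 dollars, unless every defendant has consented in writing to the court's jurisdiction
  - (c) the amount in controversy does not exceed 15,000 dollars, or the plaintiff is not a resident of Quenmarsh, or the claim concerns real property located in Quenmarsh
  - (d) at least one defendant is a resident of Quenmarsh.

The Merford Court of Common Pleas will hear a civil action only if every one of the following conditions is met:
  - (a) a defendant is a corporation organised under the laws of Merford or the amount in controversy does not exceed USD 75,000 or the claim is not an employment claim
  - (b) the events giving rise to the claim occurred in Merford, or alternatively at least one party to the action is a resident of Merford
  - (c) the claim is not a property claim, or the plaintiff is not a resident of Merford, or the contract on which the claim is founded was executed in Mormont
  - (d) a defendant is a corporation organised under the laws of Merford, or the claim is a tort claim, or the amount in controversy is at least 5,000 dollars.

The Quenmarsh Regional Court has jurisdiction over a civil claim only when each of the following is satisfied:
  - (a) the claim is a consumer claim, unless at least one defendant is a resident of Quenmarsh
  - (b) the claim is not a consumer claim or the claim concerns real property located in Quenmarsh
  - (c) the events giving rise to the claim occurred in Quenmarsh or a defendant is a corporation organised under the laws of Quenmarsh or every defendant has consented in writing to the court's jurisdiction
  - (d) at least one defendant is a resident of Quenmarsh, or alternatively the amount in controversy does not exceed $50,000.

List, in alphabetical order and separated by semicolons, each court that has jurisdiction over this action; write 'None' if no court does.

The Galholm Regional Court:
  (a) No defendant resides in Galholm (they reside in Quenmarsh, Harkfield). Fails.
  (b) The claim is a contract claim, not an employment claim, so this disjunct is met. Satisfied.
  (c) The operative events occurred in Quenmarsh, so one alternative holds. Satisfied.
  (d) The amount in controversy is $49,500, which meets the $47,000 floor. Met.
  → The court lacks jurisdiction.
The Civil Court of Quenmarsh:
  (a) The operative events occurred in Quenmarsh, so one alternative holds. Condition met.
  (b) Odelle Fennick resides in Harkfield, which satisfies one of the alternatives. Condition met.
  (c) The plaintiff resides in Harkfield, which is not Quenmarsh, so one alternative holds. Satisfied.
  (d) Joaquin Marchetti resides in Quenmarsh. Satisfied.
  → Every requirement is satisfied — jurisdiction.
The Merford Court of Common Pleas:
  (a) The amount in controversy is 49,500 dollars, within the 75,000 dollars ceiling, which satisfies one of the alternatives. Met.
  (b) The operative events occurred in Quenmarsh, not Merford; no party resides in Merford — no alternative holds. Not satisfied.
  (c) The claim is a contract claim, not a property claim — that alternative is enough. Met.
  (d) The amount in controversy is 49,500 dollars, which meets the $5,000 floor, which satisfies one of the alternatives. Met.
  → The court lacks jurisdiction.
The Quenmarsh Regional Court:
  (a) The claim is a contract claim, not a consumer claim. The proviso rescues it, though: Joaquin Marchetti resides in Quenmarsh. Met.
  (b) The claim is a contract claim, not a consumer claim, so one alternative holds. Condition met.
  (c) The operative events occurred in Quenmarsh — that alternative is enough. Condition met.
  (d) Joaquin Marchetti resides in Quenmarsh — that alternative is enough. Satisfied.
  → The court has jurisdiction.

the Civil Court of Quenmarsh; the Quenmarsh Regional Court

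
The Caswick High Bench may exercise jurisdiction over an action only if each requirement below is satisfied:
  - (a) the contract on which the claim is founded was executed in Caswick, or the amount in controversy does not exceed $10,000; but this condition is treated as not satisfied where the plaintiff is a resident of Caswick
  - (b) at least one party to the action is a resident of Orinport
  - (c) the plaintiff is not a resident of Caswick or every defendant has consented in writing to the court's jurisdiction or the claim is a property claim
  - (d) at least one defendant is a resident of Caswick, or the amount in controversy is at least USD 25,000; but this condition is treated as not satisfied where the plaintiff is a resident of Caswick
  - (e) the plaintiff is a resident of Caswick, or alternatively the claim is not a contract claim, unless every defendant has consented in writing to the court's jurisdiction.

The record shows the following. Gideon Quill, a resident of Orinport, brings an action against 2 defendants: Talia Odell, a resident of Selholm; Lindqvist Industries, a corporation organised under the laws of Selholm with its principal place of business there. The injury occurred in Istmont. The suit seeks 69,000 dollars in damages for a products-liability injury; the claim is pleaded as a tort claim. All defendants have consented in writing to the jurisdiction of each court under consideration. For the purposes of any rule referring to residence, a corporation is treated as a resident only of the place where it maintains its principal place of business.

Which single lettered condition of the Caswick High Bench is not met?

(a)

The Caswick High Bench:
  (a) No contract (and hence no place of execution) is alleged; the amount in controversy is USD 69,000, above the $10,000 ceiling — none of the alternatives is met. Not met.
  (b) Gideon Quill resides in Orinport. Satisfied.
  (c) The plaintiff resides in Orinport, which is not Caswick, so this disjunct is met. Condition met.
  (d) The amount in controversy is USD 69,000, which meets the $25,000 floor, which satisfies one of the alternatives. The exception is not triggered, since the plaintiff resides in Orinport, not Caswick. Satisfied.
  (e) The claim is a tort claim, not a contract claim, so one alternative holds. Satisfied.
Only condition (a) fails.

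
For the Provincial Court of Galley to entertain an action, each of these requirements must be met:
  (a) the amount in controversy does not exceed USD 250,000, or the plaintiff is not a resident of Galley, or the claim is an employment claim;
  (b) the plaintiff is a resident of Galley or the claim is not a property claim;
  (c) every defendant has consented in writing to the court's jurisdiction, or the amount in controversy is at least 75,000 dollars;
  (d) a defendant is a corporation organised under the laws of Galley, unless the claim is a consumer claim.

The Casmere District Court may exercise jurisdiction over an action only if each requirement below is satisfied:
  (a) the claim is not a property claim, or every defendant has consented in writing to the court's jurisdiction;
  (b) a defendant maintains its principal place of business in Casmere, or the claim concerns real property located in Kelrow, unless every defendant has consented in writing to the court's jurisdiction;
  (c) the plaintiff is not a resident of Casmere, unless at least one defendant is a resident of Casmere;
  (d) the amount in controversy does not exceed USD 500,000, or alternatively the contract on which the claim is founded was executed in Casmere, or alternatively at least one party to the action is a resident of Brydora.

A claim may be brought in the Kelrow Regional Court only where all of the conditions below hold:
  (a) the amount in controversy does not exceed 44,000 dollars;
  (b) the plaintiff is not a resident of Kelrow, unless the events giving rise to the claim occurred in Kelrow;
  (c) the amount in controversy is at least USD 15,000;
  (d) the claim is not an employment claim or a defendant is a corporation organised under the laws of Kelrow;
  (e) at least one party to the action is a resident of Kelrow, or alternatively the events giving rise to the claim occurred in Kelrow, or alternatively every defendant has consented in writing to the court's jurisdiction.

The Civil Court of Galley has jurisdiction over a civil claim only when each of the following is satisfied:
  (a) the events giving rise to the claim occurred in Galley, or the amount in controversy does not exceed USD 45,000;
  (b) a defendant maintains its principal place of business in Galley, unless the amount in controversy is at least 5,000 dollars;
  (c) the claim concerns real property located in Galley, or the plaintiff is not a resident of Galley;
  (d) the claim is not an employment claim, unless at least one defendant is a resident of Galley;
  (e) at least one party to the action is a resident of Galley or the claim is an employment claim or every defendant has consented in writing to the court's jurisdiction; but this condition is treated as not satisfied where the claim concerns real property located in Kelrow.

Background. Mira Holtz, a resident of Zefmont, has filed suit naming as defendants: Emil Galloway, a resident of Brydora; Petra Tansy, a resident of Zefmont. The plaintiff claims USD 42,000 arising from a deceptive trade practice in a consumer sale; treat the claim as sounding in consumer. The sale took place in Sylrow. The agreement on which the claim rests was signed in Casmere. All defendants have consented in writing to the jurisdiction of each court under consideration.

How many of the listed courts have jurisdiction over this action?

The Provincial Court of Galley:
  (a) The amount in controversy is 42,000 dollars, within the 250,000 dollars ceiling, so one alternative holds. Condition met.
  (b) The claim is a consumer claim, not a property claim — that alternative is enough. Condition met.
  (c) Every defendant has filed written consent, which satisfies one of the alternatives. Met.
  (d) No defendant is a corporation. The proviso rescues it, though: the claim is a consumer claim. Satisfied.
  → Jurisdiction lies.
The Casmere District Court:
  (a) The claim is a consumer claim, not a property claim, so this disjunct is met. Satisfied.
  (b) No defendant is a corporation; the claim does not concern real property — none of the alternatives is met. The proviso rescues it, though: every defendant has filed written consent. Met.
  (c) The plaintiff resides in Zefmont, which is not Casmere. Satisfied.
  (d) The amount in controversy is $42,000, within the $500,000 ceiling, so this disjunct is met. Condition met.
  → All conditions met; jurisdiction exists.
The Kelrow Regional Court:
  (a) The amount in controversy is USD 42,000, within the USD 44,000 ceiling. Satisfied.
  (b) The plaintiff resides in Zefmont, which is not Kelrow. Condition met.
  (c) The amount in controversy is $42,000, which meets the $15,000 floor. Satisfied.
  (d) The claim is a consumer claim, not an employment claim, so one alternative holds. Met.
  (e) Every defendant has filed written consent, so this disjunct is met. Condition met.
  → Jurisdiction lies.
The Civil Court of Galley:
  (a) The amount in controversy is $42,000, within the $45,000 ceiling, which satisfies one of the alternatives. Satisfied.
  (b) No defendant is a corporation. The proviso rescues it, though: the amount in controversy is USD 42,000, which meets the 5,000 dollars floor. Satisfied.
  (c) The plaintiff resides in Zefmont, which is not Galley, which satisfies one of the alternatives. Satisfied.
  (d) The claim is a consumer claim, not an employment claim. Met.
  (e) Every defendant has filed written consent — that alternative is enough. The exception is not triggered, since the claim does not concern real property. Condition met.
  → Jurisdiction lies.
Courts with jurisdiction: the Provincial Court of Galley, the Casmere District Court, the Kelrow Regional Court, the Civil Court of Galley — 4 in total.

4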